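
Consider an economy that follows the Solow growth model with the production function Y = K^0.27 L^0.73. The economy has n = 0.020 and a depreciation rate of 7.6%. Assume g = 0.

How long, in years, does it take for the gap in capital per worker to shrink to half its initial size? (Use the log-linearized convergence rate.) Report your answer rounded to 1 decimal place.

half-life ≈ 9.9 years

Near the steady state the convergence rate is λ = (1 − α)(n + δ).
λ = (1 − 0.27) × 0.096 = 0.73 × 0.096 = 0.07008
Half-life = ln 2 / λ = 0.6931 / 0.07008 ≈ 9.89 years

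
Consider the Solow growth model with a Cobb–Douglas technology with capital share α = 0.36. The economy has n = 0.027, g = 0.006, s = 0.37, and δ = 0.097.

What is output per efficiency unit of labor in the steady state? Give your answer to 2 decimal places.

y* = 1.80

In steady state, investment equals break-even investment: s·k^α = (n + g + δ)·k.
Dividing both sides by k: k^(1−α) = s / (n + g + δ).
k^0.64 = 0.37 / (0.027 + 0.006 + 0.097) = 0.37 / 0.130 = 2.8462
k* = 2.8462^(1/0.64) ≈ 5.1261
y* = (k*)^α = 5.1261^0.36 ≈ 1.8010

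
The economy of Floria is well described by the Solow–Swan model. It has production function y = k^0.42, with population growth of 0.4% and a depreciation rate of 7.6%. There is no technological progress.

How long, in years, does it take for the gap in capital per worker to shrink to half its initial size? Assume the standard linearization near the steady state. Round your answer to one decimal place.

Near the steady state the convergence rate is λ = (1 − α)(n + δ).
λ = (1 − 0.42) × 0.080 = 0.58 × 0.080 = 0.0464
Half-life = ln 2 / λ = 0.6931 / 0.0464 ≈ 14.94 years

t_½ ≈ 14.9 years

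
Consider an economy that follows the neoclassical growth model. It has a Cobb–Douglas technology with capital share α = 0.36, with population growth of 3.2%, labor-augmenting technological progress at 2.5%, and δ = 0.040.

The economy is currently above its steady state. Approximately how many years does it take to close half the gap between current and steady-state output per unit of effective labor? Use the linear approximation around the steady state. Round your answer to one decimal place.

about 11.2 years

Near the steady state the convergence rate is λ = (1 − α)(n + g + δ).
λ = (1 − 0.36) × 0.097 = 0.64 × 0.097 = 0.06208
Half-life = ln 2 / λ = 0.6931 / 0.06208 ≈ 11.16 years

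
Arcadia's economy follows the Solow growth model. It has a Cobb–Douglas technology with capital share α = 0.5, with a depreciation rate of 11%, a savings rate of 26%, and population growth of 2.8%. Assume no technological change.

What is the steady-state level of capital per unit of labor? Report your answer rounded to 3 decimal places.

In steady state, investment equals break-even investment: s·k^α = (n + δ)·k.
Rearranging, k^(1−α) = s / (n + δ).
k^0.5 = 0.26 / (0.028 + 0.110) = 0.26 / 0.138 = 1.8841
k* = 1.8841^(1/0.5) ≈ 3.5498

k* ≈ 3.550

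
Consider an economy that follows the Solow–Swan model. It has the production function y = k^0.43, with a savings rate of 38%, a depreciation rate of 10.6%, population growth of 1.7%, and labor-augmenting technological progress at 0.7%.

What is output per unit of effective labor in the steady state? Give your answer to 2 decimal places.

y* ≈ 2.25

Steady state requires s·f(k) = (n + g + δ)·k, i.e. s·k^α = (n + g + δ)·k.
Dividing both sides by k: k^(1−α) = s / (n + g + δ).
k^0.57 = 0.38 / (0.017 + 0.007 + 0.106) = 0.38 / 0.130 = 2.9231
k* = 2.9231^(1/0.57) ≈ 6.5655
y* = (k*)^α = 6.5655^0.43 ≈ 2.2461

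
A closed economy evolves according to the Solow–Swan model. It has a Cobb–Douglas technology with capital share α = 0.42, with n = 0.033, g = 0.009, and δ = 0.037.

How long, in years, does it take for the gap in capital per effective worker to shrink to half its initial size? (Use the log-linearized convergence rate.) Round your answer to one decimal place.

about 15.1 years

Near the steady state the convergence rate is λ = (1 − α)(n + g + δ).
λ = (1 − 0.42) × 0.079 = 0.58 × 0.079 = 0.04582
Half-life = ln 2 / λ = 0.6931 / 0.04582 ≈ 15.13 years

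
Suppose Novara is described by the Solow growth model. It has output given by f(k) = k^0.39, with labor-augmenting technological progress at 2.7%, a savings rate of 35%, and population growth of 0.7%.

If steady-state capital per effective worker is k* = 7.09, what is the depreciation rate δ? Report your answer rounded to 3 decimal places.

Steady state requires s·f(k) = (n + g + δ)·k, i.e. s·k^α = (n + g + δ)·k.
So s / (n + g + δ) = (k*)^(1−α) = 7.09^0.61 = 3.3029.
Therefore n + g + δ = s / 3.3029 = 0.35 / 3.3029 = 0.1060, so δ = 0.1060 − 0.034 = 0.0720.

δ ≈ 0.072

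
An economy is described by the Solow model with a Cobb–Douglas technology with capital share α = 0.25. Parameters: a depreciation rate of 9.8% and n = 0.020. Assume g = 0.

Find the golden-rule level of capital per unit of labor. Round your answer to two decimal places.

The golden rule sets f'(k) = n + δ, i.e. α·k^(α−1) = n + δ.
So k^(1−α) = α / (n + δ) = 0.25 / 0.118 = 2.1186.
k_gold = 2.1186^(1/0.75) ≈ 2.7210

k_gold ≈ 2.72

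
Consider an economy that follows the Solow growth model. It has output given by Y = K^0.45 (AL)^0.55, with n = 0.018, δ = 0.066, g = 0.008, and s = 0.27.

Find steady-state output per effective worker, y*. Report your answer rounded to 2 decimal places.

y* ≈ 2.41

In steady state, investment equals break-even investment: s·k^α = (n + g + δ)·k.
Dividing both sides by k: k^(1−α) = s / (n + g + δ).
k^0.55 = 0.27 / (0.018 + 0.008 + 0.066) = 0.27 / 0.092 = 2.9348
k* = 2.9348^(1/0.55) ≈ 7.0818
y* = (k*)^α = 7.0818^0.45 ≈ 2.4130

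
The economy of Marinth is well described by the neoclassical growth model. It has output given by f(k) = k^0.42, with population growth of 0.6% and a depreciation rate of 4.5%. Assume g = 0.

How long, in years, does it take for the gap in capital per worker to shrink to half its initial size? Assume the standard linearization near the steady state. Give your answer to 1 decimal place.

Near the steady state the convergence rate is λ = (1 − α)(n + δ).
λ = (1 − 0.42) × 0.051 = 0.58 × 0.051 = 0.02958
Half-life = ln 2 / λ = 0.6931 / 0.02958 ≈ 23.43 years

about 23.4 years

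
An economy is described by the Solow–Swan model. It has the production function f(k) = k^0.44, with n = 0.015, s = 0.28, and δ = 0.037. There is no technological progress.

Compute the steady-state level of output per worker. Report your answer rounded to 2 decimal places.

In steady state, investment equals break-even investment: s·k^α = (n + δ)·k.
Dividing both sides by k: k^(1−α) = s / (n + δ).
k^0.56 = 0.28 / (0.015 + 0.037) = 0.28 / 0.052 = 5.3846
k* = 5.3846^(1/0.56) ≈ 20.2130
y* = (k*)^α = 20.2130^0.44 ≈ 3.7539

y* = 3.75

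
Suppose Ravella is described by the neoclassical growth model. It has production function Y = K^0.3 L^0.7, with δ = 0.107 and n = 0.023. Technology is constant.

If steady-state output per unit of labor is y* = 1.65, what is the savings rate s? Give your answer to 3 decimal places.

s ≈ 0.418

Steady state requires s·f(k) = (n + δ)·k, i.e. s·k^α = (n + δ)·k.
Since y* = [s/(n + δ)]^(α/(1−α)), we have s/(n + δ) = (y*)^((1−α)/α) = 1.65^2.3333 = 3.2170.
Therefore s = 3.2170 × (n + δ) = 3.2170 × 0.130 = 0.4182.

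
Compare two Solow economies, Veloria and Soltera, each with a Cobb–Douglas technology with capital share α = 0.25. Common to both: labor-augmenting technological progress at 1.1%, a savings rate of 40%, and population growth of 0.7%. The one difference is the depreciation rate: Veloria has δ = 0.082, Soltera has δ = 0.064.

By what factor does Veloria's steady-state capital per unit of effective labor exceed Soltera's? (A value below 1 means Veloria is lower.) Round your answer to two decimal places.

k*_V / k*_S ≈ 0.77

Steady-state k* = [s/(n + g + δ)]^(1/(1−α)), so the ratio is [ (s_V/(n + g + δ)_V) / (s_S/(n + g + δ)_S) ]^1.3333.
s_V/(n + g + δ)_V = 0.40/0.100 = 4.0000; s_S/(n + g + δ)_S = 0.40/0.082 = 4.8780.
Ratio = (4.0000/4.8780)^1.3333 = 0.8200^1.3333 ≈ 0.7675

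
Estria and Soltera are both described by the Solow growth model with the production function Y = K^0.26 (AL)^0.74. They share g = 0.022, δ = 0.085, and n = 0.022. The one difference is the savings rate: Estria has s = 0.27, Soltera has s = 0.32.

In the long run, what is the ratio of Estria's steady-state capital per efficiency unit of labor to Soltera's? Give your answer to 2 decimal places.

k*_E / k*_S ≈ 0.79

Steady-state k* = [s/(n + g + δ)]^(1/(1−α)), so the ratio is [ (s_E/(n + g + δ)_E) / (s_S/(n + g + δ)_S) ]^1.3514.
s_E/(n + g + δ)_E = 0.27/0.129 = 2.0930; s_S/(n + g + δ)_S = 0.32/0.129 = 2.4806.
Ratio = (2.0930/2.4806)^1.3514 = 0.8437^1.3514 ≈ 0.7948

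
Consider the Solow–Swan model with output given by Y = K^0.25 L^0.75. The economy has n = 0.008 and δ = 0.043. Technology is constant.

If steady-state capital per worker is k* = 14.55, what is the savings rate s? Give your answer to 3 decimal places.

In steady state, investment equals break-even investment: s·k^α = (n + δ)·k.
So s / (n + δ) = (k*)^(1−α) = 14.55^0.75 = 7.4498.
Therefore s = 7.4498 × (n + δ) = 7.4498 × 0.051 = 0.3799.

s ≈ 0.380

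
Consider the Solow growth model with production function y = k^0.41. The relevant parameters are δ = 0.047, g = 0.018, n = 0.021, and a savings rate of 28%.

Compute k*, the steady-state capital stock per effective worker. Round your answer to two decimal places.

k* = 7.39

At the steady state, Δk = 0, so s·k^α = (n + g + δ)·k.
Dividing both sides by k: k^(1−α) = s / (n + g + δ).
k^0.59 = 0.28 / (0.021 + 0.018 + 0.047) = 0.28 / 0.086 = 3.2558
k* = 3.2558^(1/0.59) ≈ 7.3945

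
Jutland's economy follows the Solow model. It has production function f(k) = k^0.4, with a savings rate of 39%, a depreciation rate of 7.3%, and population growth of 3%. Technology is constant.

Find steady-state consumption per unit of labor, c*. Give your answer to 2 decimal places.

c* = 1.48

In steady state, investment equals break-even investment: s·k^α = (n + δ)·k.
Dividing both sides by k: k^(1−α) = s / (n + δ).
k^0.6 = 0.39 / (0.030 + 0.073) = 0.39 / 0.103 = 3.7864
k* = 3.7864^(1/0.6) ≈ 9.1984
y* = (k*)^α = 9.1984^0.4 ≈ 2.4293
c* = (1 − s)·y* = (1 − 0.39) × 2.4293 ≈ 1.4819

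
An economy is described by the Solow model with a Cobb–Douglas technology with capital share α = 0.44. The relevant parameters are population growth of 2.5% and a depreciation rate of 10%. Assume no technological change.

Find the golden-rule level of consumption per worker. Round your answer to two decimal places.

c_gold ≈ 1.51

At the golden rule, f'(k) = n + δ, so α·k^(α−1) = n + δ and k_gold = (α/(n + δ))^(1/(1−α)).
k_gold = (0.44/0.125)^(1/0.56) = 3.5200^1.7857 ≈ 9.4615
c_gold = f(k_gold) − (n + δ)·k_gold = 2.6880 − 0.125×9.4615 ≈ 1.5053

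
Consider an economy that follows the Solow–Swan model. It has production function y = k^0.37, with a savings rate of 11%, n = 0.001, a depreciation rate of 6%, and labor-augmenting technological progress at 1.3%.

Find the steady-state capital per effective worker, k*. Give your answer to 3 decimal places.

In steady state, investment equals break-even investment: s·k^α = (n + g + δ)·k.
Dividing both sides by k: k^(1−α) = s / (n + g + δ).
k^0.63 = 0.11 / (0.001 + 0.013 + 0.060) = 0.11 / 0.074 = 1.4865
k* = 1.4865^(1/0.63) ≈ 1.8762

k* = 1.876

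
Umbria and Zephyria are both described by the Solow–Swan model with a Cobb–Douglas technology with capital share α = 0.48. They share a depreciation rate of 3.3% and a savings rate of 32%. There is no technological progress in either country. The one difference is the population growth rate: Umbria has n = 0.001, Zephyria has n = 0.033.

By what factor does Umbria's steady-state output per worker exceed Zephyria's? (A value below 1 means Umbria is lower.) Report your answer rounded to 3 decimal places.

y*_U / y*_Z ≈ 1.845

Steady-state y* = [s/(n + δ)]^(α/(1−α)), so the ratio is [ (s_U/(n + δ)_U) / (s_Z/(n + δ)_Z) ]^0.9231.
s_U/(n + δ)_U = 0.32/0.034 = 9.4118; s_Z/(n + δ)_Z = 0.32/0.066 = 4.8485.
Ratio = (9.4118/4.8485)^0.9231 = 1.9412^0.9231 ≈ 1.8447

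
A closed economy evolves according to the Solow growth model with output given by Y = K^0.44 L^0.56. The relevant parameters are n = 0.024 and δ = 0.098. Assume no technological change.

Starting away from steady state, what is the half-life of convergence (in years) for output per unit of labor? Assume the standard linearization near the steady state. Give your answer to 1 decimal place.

Near the steady state the convergence rate is λ = (1 − α)(n + δ).
λ = (1 − 0.44) × 0.122 = 0.56 × 0.122 = 0.06832
Half-life = ln 2 / λ = 0.6931 / 0.06832 ≈ 10.14 years

half-life ≈ 10.1 years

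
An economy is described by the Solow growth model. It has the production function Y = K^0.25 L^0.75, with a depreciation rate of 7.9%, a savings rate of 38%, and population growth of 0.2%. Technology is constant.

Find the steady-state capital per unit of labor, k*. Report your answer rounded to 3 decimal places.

At the steady state, Δk = 0, so s·k^α = (n + δ)·k.
Rearranging, k^(1−α) = s / (n + δ).
k^0.75 = 0.38 / (0.002 + 0.079) = 0.38 / 0.081 = 4.6914
k* = 4.6914^(1/0.75) ≈ 7.8536

k* = 7.854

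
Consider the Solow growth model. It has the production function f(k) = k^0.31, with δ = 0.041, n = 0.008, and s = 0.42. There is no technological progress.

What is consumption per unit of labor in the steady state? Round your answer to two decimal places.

c* = 1.52

Steady state requires s·f(k) = (n + δ)·k, i.e. s·k^α = (n + δ)·k.
Dividing both sides by k: k^(1−α) = s / (n + δ).
k^0.69 = 0.42 / (0.008 + 0.041) = 0.42 / 0.049 = 8.5714
k* = 8.5714^(1/0.69) ≈ 22.5034
y* = (k*)^α = 22.5034^0.31 ≈ 2.6254
c* = (1 − s)·y* = (1 − 0.42) × 2.6254 ≈ 1.5227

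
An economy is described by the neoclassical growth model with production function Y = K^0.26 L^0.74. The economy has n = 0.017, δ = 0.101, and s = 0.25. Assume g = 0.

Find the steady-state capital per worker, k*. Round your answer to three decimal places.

k* = 2.758

Steady state requires s·f(k) = (n + δ)·k, i.e. s·k^α = (n + δ)·k.
Rearranging, k^(1−α) = s / (n + δ).
k^0.74 = 0.25 / (0.017 + 0.101) = 0.25 / 0.118 = 2.1186
k* = 2.1186^(1/0.74) ≈ 2.7581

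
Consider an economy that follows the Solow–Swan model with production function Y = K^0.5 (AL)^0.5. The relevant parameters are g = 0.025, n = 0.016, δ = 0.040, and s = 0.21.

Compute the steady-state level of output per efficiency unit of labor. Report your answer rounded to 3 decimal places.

Steady state requires s·f(k) = (n + g + δ)·k, i.e. s·k^α = (n + g + δ)·k.
Rearranging, k^(1−α) = s / (n + g + δ).
k^0.5 = 0.21 / (0.016 + 0.025 + 0.040) = 0.21 / 0.081 = 2.5926
k* = 2.5926^(1/0.5) ≈ 6.7216
y* = (k*)^α = 6.7216^0.5 ≈ 2.5926

y* = 2.593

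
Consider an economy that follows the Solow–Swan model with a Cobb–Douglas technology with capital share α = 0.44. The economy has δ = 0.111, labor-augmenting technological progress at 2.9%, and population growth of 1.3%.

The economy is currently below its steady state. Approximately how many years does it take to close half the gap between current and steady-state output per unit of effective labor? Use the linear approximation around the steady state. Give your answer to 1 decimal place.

Near the steady state the convergence rate is λ = (1 − α)(n + g + δ).
λ = (1 − 0.44) × 0.153 = 0.56 × 0.153 = 0.08568
Half-life = ln 2 / λ = 0.6931 / 0.08568 ≈ 8.09 years

about 8.1 years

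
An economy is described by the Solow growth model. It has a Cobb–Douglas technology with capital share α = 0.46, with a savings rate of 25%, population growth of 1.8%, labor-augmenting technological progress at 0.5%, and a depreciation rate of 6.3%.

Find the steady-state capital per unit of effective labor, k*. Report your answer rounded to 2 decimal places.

Steady state requires s·f(k) = (n + g + δ)·k, i.e. s·k^α = (n + g + δ)·k.
Dividing both sides by k: k^(1−α) = s / (n + g + δ).
k^0.54 = 0.25 / (0.018 + 0.005 + 0.063) = 0.25 / 0.086 = 2.9070
k* = 2.9070^(1/0.54) ≈ 7.2149

k* ≈ 7.21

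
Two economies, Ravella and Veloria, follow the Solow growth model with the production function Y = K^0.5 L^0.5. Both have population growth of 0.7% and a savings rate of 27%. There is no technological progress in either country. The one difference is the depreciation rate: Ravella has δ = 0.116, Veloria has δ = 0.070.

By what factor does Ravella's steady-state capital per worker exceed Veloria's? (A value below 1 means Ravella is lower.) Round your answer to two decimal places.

k*_R / k*_V ≈ 0.39

Steady-state k* = [s/(n + δ)]^(1/(1−α)), so the ratio is [ (s_R/(n + δ)_R) / (s_V/(n + δ)_V) ]^2.
s_R/(n + δ)_R = 0.27/0.123 = 2.1951; s_V/(n + δ)_V = 0.27/0.077 = 3.5065.
Ratio = (2.1951/3.5065)^2 = 0.6260^2 ≈ 0.3919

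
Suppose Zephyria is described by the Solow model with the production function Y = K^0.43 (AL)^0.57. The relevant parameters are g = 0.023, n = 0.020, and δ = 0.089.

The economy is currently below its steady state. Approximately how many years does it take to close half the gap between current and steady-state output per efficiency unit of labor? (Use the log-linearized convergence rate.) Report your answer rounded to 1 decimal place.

Near the steady state the convergence rate is λ = (1 − α)(n + g + δ).
λ = (1 − 0.43) × 0.132 = 0.57 × 0.132 = 0.07524
Half-life = ln 2 / λ = 0.6931 / 0.07524 ≈ 9.21 years

about 9.2 years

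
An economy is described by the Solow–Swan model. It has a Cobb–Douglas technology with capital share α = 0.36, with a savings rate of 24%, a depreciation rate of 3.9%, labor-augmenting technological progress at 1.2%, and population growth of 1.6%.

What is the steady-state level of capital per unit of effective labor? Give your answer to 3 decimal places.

In steady state, investment equals break-even investment: s·k^α = (n + g + δ)·k.
Dividing both sides by k: k^(1−α) = s / (n + g + δ).
k^0.64 = 0.24 / (0.016 + 0.012 + 0.039) = 0.24 / 0.067 = 3.5821
k* = 3.5821^(1/0.64) ≈ 7.3424

k* = 7.342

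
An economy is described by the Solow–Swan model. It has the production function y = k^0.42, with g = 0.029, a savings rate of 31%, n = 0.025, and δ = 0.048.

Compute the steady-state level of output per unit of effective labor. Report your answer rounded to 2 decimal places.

In steady state, investment equals break-even investment: s·k^α = (n + g + δ)·k.
Rearranging, k^(1−α) = s / (n + g + δ).
k^0.58 = 0.31 / (0.025 + 0.029 + 0.048) = 0.31 / 0.102 = 3.0392
k* = 3.0392^(1/0.58) ≈ 6.7974
y* = (k*)^α = 6.7974^0.42 ≈ 2.2366

y* ≈ 2.24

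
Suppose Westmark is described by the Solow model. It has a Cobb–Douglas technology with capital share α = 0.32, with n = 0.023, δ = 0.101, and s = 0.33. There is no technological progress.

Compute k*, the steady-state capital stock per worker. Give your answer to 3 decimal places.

In steady state, investment equals break-even investment: s·k^α = (n + δ)·k.
Dividing both sides by k: k^(1−α) = s / (n + δ).
k^0.68 = 0.33 / (0.023 + 0.101) = 0.33 / 0.124 = 2.6613
k* = 2.6613^(1/0.68) ≈ 4.2183

k* = 4.218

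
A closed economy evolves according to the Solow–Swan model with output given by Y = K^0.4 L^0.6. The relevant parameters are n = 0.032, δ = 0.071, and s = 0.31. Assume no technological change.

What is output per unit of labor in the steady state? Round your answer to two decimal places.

At the steady state, Δk = 0, so s·k^α = (n + δ)·k.
Dividing both sides by k: k^(1−α) = s / (n + δ).
k^0.6 = 0.31 / (0.032 + 0.071) = 0.31 / 0.103 = 3.0097
k* = 3.0097^(1/0.6) ≈ 6.2739
y* = (k*)^α = 6.2739^0.4 ≈ 2.0846

y* ≈ 2.08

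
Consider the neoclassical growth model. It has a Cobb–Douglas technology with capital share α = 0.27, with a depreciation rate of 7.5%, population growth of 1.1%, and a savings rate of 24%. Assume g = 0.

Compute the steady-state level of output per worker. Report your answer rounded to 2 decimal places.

At the steady state, Δk = 0, so s·k^α = (n + δ)·k.
Rearranging, k^(1−α) = s / (n + δ).
k^0.73 = 0.24 / (0.011 + 0.075) = 0.24 / 0.086 = 2.7907
k* = 2.7907^(1/0.73) ≈ 4.0791
y* = (k*)^α = 4.0791^0.27 ≈ 1.4617

y* ≈ 1.46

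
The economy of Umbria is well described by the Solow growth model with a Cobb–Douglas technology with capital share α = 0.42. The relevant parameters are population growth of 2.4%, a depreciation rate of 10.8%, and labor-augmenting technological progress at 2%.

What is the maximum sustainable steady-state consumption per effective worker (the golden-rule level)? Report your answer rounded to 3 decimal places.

c_gold ≈ 1.211

At the golden rule, f'(k) = n + g + δ, so α·k^(α−1) = n + g + δ and k_gold = (α/(n + g + δ))^(1/(1−α)).
k_gold = (0.42/0.152)^(1/0.58) = 2.7632^1.7241 ≈ 5.7682
c_gold = f(k_gold) − (n + g + δ)·k_gold = 2.0876 − 0.152×5.7682 ≈ 1.2108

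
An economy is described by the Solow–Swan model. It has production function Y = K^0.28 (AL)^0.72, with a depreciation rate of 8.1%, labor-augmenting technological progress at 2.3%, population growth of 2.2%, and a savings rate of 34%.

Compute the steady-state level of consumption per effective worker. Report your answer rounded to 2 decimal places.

At the steady state, Δk = 0, so s·k^α = (n + g + δ)·k.
Dividing both sides by k: k^(1−α) = s / (n + g + δ).
k^0.72 = 0.34 / (0.022 + 0.023 + 0.081) = 0.34 / 0.126 = 2.6984
k* = 2.6984^(1/0.72) ≈ 3.9697
y* = (k*)^α = 3.9697^0.28 ≈ 1.4711
c* = (1 − s)·y* = (1 − 0.34) × 1.4711 ≈ 0.9709

c* = 0.97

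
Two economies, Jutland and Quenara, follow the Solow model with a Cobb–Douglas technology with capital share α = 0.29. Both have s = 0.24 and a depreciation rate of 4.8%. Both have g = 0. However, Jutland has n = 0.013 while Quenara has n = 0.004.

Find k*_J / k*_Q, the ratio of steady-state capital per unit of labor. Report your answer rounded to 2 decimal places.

k*_J / k*_Q ≈ 0.80

Steady-state k* = [s/(n + δ)]^(1/(1−α)), so the ratio is [ (s_J/(n + δ)_J) / (s_Q/(n + δ)_Q) ]^1.4085.
s_J/(n + δ)_J = 0.24/0.061 = 3.9344; s_Q/(n + δ)_Q = 0.24/0.052 = 4.6154.
Ratio = (3.9344/4.6154)^1.4085 = 0.8525^1.4085 ≈ 0.7987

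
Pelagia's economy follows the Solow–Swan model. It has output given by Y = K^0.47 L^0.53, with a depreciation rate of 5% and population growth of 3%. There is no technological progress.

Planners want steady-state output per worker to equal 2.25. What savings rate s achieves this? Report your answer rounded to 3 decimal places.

s ≈ 0.200

In steady state, investment equals break-even investment: s·k^α = (n + δ)·k.
Since y* = [s/(n + δ)]^(α/(1−α)), we have s/(n + δ) = (y*)^((1−α)/α) = 2.25^1.1277 = 2.4955.
Therefore s = 2.4955 × (n + δ) = 2.4955 × 0.080 = 0.1996.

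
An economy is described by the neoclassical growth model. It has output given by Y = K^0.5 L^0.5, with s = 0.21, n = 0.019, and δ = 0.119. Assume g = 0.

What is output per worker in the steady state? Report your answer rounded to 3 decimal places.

y* ≈ 1.522

In steady state, investment equals break-even investment: s·k^α = (n + δ)·k.
Rearranging, k^(1−α) = s / (n + δ).
k^0.5 = 0.21 / (0.019 + 0.119) = 0.21 / 0.138 = 1.5217
k* = 1.5217^(1/0.5) ≈ 2.3156
y* = (k*)^α = 2.3156^0.5 ≈ 1.5217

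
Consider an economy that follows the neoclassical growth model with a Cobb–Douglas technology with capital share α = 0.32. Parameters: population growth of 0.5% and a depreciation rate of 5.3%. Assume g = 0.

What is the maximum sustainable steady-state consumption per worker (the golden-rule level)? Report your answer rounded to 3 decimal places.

c_gold ≈ 1.519

At the golden rule, f'(k) = n + δ, so α·k^(α−1) = n + δ and k_gold = (α/(n + δ))^(1/(1−α)).
k_gold = (0.32/0.058)^(1/0.68) = 5.5172^1.4706 ≈ 12.3246
c_gold = f(k_gold) − (n + δ)·k_gold = 2.2338 − 0.058×12.3246 ≈ 1.5190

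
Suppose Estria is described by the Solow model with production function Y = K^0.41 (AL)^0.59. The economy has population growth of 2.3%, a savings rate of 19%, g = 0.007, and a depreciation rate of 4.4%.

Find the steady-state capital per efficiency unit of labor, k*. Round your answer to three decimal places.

At the steady state, Δk = 0, so s·k^α = (n + g + δ)·k.
Dividing both sides by k: k^(1−α) = s / (n + g + δ).
k^0.59 = 0.19 / (0.023 + 0.007 + 0.044) = 0.19 / 0.074 = 2.5676
k* = 2.5676^(1/0.59) ≈ 4.9444

k* ≈ 4.944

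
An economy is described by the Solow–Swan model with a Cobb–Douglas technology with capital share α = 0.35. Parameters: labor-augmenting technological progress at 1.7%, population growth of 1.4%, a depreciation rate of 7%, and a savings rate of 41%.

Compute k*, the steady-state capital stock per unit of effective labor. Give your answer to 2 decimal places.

k* ≈ 8.63

In steady state, investment equals break-even investment: s·k^α = (n + g + δ)·k.
Rearranging, k^(1−α) = s / (n + g + δ).
k^0.65 = 0.41 / (0.014 + 0.017 + 0.070) = 0.41 / 0.101 = 4.0594
k* = 4.0594^(1/0.65) ≈ 8.6317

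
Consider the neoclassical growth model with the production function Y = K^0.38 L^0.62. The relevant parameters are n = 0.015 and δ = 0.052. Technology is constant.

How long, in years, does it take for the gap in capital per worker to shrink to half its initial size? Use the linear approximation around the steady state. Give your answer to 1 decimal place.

Near the steady state the convergence rate is λ = (1 − α)(n + δ).
λ = (1 − 0.38) × 0.067 = 0.62 × 0.067 = 0.04154
Half-life = ln 2 / λ = 0.6931 / 0.04154 ≈ 16.69 years

t_½ ≈ 16.7 years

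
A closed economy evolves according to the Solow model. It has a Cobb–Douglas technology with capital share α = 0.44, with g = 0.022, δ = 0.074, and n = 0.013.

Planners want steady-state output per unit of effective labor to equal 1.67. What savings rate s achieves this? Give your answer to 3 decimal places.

s ≈ 0.209

Steady state requires s·f(k) = (n + g + δ)·k, i.e. s·k^α = (n + g + δ)·k.
Since y* = [s/(n + g + δ)]^(α/(1−α)), we have s/(n + g + δ) = (y*)^((1−α)/α) = 1.67^1.2727 = 1.9207.
Therefore s = 1.9207 × (n + g + δ) = 1.9207 × 0.109 = 0.2094.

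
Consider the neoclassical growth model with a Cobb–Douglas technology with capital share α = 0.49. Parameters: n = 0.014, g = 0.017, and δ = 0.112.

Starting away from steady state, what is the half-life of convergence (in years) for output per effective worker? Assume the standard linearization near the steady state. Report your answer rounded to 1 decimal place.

about 9.5 years

Near the steady state the convergence rate is λ = (1 − α)(n + g + δ).
λ = (1 − 0.49) × 0.143 = 0.51 × 0.143 = 0.07293
Half-life = ln 2 / λ = 0.6931 / 0.07293 ≈ 9.50 years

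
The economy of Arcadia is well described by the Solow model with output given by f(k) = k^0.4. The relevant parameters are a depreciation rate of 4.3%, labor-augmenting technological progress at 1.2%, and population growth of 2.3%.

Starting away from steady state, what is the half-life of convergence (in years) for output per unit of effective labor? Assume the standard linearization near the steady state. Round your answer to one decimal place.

half-life ≈ 14.8 years

Near the steady state the convergence rate is λ = (1 − α)(n + g + δ).
λ = (1 − 0.4) × 0.078 = 0.6 × 0.078 = 0.0468
Half-life = ln 2 / λ = 0.6931 / 0.0468 ≈ 14.81 years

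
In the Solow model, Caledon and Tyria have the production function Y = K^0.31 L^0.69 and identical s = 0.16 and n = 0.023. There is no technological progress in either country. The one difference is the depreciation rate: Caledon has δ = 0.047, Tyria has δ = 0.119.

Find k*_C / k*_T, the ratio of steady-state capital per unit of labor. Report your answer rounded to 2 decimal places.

ratio ≈ 2.79

Steady-state k* = [s/(n + δ)]^(1/(1−α)), so the ratio is [ (s_C/(n + δ)_C) / (s_T/(n + δ)_T) ]^1.4493.
s_C/(n + δ)_C = 0.16/0.070 = 2.2857; s_T/(n + δ)_T = 0.16/0.142 = 1.1268.
Ratio = (2.2857/1.1268)^1.4493 = 2.0285^1.4493 ≈ 2.7873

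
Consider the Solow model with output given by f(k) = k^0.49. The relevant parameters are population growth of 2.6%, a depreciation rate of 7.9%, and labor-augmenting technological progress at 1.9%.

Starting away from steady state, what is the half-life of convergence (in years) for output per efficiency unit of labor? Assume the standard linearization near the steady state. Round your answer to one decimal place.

about 11.0 years

Near the steady state the convergence rate is λ = (1 − α)(n + g + δ).
λ = (1 − 0.49) × 0.124 = 0.51 × 0.124 = 0.06324
Half-life = ln 2 / λ = 0.6931 / 0.06324 ≈ 10.96 years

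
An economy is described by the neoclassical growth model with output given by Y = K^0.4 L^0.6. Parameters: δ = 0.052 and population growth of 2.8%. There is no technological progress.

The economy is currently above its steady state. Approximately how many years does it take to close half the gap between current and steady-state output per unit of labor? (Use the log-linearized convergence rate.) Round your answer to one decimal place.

Near the steady state the convergence rate is λ = (1 − α)(n + δ).
λ = (1 − 0.4) × 0.080 = 0.6 × 0.080 = 0.0480
Half-life = ln 2 / λ = 0.6931 / 0.0480 ≈ 14.44 years

about 14.4 years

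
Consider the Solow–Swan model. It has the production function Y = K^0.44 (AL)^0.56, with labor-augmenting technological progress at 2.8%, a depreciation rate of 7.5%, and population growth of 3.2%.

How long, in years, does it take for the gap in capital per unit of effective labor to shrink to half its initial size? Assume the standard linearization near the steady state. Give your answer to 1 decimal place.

Near the steady state the convergence rate is λ = (1 − α)(n + g + δ).
λ = (1 − 0.44) × 0.135 = 0.56 × 0.135 = 0.0756
Half-life = ln 2 / λ = 0.6931 / 0.0756 ≈ 9.17 years

about 9.2 years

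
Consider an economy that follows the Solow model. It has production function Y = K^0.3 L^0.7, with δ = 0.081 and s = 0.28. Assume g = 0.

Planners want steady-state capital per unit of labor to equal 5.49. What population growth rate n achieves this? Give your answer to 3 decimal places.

n ≈ 0.004

Steady state requires s·f(k) = (n + δ)·k, i.e. s·k^α = (n + δ)·k.
So s / (n + δ) = (k*)^(1−α) = 5.49^0.7 = 3.2938.
Therefore n + δ = s / 3.2938 = 0.28 / 3.2938 = 0.0850, so n = 0.0850 − 0.081 = 0.0040.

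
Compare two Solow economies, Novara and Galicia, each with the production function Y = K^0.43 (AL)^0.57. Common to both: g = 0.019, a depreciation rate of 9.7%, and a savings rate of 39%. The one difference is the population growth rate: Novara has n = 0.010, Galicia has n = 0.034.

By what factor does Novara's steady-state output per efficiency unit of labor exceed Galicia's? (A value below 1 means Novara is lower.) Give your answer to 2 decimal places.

y*_N / y*_G ≈ 1.14

Steady-state y* = [s/(n + g + δ)]^(α/(1−α)), so the ratio is [ (s_N/(n + g + δ)_N) / (s_G/(n + g + δ)_G) ]^0.7544.
s_N/(n + g + δ)_N = 0.39/0.126 = 3.0952; s_G/(n + g + δ)_G = 0.39/0.150 = 2.6000.
Ratio = (3.0952/2.6000)^0.7544 = 1.1905^0.7544 ≈ 1.1406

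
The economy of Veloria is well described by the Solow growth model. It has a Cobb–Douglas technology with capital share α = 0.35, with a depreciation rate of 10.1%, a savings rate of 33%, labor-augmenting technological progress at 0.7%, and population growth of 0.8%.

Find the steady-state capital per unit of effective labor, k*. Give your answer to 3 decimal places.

k* ≈ 4.995

At the steady state, Δk = 0, so s·k^α = (n + g + δ)·k.
Dividing both sides by k: k^(1−α) = s / (n + g + δ).
k^0.65 = 0.33 / (0.008 + 0.007 + 0.101) = 0.33 / 0.116 = 2.8448
k* = 2.8448^(1/0.65) ≈ 4.9951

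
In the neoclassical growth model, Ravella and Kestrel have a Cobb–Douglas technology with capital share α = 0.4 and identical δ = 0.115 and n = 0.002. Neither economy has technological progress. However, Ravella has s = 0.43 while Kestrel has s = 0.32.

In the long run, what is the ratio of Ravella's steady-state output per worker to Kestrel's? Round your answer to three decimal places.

Steady-state y* = [s/(n + δ)]^(α/(1−α)), so the ratio is [ (s_R/(n + δ)_R) / (s_K/(n + δ)_K) ]^0.6667.
s_R/(n + δ)_R = 0.43/0.117 = 3.6752; s_K/(n + δ)_K = 0.32/0.117 = 2.7350.
Ratio = (3.6752/2.7350)^0.6667 = 1.3438^0.6667 ≈ 1.2178

y*_R / y*_K ≈ 1.218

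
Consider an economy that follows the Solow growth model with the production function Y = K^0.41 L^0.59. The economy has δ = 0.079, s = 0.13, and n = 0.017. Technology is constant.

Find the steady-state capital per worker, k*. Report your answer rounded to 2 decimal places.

In steady state, investment equals break-even investment: s·k^α = (n + δ)·k.
Dividing both sides by k: k^(1−α) = s / (n + δ).
k^0.59 = 0.13 / (0.017 + 0.079) = 0.13 / 0.096 = 1.3542
k* = 1.3542^(1/0.59) ≈ 1.6718

k* ≈ 1.67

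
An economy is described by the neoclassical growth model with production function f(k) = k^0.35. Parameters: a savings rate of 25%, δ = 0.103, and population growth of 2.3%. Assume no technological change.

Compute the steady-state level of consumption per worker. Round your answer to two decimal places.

At the steady state, Δk = 0, so s·k^α = (n + δ)·k.
Dividing both sides by k: k^(1−α) = s / (n + δ).
k^0.65 = 0.25 / (0.023 + 0.103) = 0.25 / 0.126 = 1.9841
k* = 1.9841^(1/0.65) ≈ 2.8694
y* = (k*)^α = 2.8694^0.35 ≈ 1.4462
c* = (1 − s)·y* = (1 − 0.25) × 1.4462 ≈ 1.0847

c* ≈ 1.08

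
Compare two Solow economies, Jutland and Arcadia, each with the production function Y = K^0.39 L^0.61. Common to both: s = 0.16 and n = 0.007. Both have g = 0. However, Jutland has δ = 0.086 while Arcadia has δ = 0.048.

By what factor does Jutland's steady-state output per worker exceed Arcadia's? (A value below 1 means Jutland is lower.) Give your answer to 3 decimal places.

Steady-state y* = [s/(n + δ)]^(α/(1−α)), so the ratio is [ (s_J/(n + δ)_J) / (s_A/(n + δ)_A) ]^0.6393.
s_J/(n + δ)_J = 0.16/0.093 = 1.7204; s_A/(n + δ)_A = 0.16/0.055 = 2.9091.
Ratio = (1.7204/2.9091)^0.6393 = 0.5914^0.6393 ≈ 0.7148

y*_J / y*_A ≈ 0.715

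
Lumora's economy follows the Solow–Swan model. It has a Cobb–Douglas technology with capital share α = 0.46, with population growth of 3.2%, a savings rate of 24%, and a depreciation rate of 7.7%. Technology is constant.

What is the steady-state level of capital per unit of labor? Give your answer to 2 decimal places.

In steady state, investment equals break-even investment: s·k^α = (n + δ)·k.
Rearranging, k^(1−α) = s / (n + δ).
k^0.54 = 0.24 / (0.032 + 0.077) = 0.24 / 0.109 = 2.2018
k* = 2.2018^(1/0.54) ≈ 4.3129

k* = 4.31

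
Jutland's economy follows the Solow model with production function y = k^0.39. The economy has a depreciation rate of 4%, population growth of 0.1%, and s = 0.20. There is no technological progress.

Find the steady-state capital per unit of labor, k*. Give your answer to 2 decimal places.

k* = 13.44

In steady state, investment equals break-even investment: s·k^α = (n + δ)·k.
Rearranging, k^(1−α) = s / (n + δ).
k^0.61 = 0.20 / (0.001 + 0.040) = 0.20 / 0.041 = 4.8780
k* = 4.8780^(1/0.61) ≈ 13.4359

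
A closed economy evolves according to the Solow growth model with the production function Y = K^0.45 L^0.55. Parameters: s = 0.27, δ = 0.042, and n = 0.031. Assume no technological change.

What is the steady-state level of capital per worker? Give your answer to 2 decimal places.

k* ≈ 10.78

Steady state requires s·f(k) = (n + δ)·k, i.e. s·k^α = (n + δ)·k.
Rearranging, k^(1−α) = s / (n + δ).
k^0.55 = 0.27 / (0.031 + 0.042) = 0.27 / 0.073 = 3.6986
k* = 3.6986^(1/0.55) ≈ 10.7844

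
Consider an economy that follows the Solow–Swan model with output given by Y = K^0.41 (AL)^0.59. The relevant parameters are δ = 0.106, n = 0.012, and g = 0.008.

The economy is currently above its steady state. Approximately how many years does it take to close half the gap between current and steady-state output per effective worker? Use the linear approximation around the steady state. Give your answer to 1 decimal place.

about 9.3 years

Near the steady state the convergence rate is λ = (1 − α)(n + g + δ).
λ = (1 − 0.41) × 0.126 = 0.59 × 0.126 = 0.07434
Half-life = ln 2 / λ = 0.6931 / 0.07434 ≈ 9.32 years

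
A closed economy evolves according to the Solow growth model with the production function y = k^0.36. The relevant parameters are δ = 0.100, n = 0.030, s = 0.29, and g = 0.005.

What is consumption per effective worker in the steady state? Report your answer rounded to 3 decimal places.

c* = 1.092

In steady state, investment equals break-even investment: s·k^α = (n + g + δ)·k.
Rearranging, k^(1−α) = s / (n + g + δ).
k^0.64 = 0.29 / (0.030 + 0.005 + 0.100) = 0.29 / 0.135 = 2.1481
k* = 2.1481^(1/0.64) ≈ 3.3024
y* = (k*)^α = 3.3024^0.36 ≈ 1.5374
c* = (1 − s)·y* = (1 − 0.29) × 1.5374 ≈ 1.0916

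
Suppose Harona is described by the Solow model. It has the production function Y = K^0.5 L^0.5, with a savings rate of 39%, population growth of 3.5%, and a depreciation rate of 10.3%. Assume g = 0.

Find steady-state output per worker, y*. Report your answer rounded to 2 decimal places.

Steady state requires s·f(k) = (n + δ)·k, i.e. s·k^α = (n + δ)·k.
Dividing both sides by k: k^(1−α) = s / (n + δ).
k^0.5 = 0.39 / (0.035 + 0.103) = 0.39 / 0.138 = 2.8261
k* = 2.8261^(1/0.5) ≈ 7.9868
y* = (k*)^α = 7.9868^0.5 ≈ 2.8261

y* = 2.83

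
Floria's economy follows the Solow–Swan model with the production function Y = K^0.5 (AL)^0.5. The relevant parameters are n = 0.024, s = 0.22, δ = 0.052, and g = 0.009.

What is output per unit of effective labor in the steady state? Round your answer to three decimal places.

y* ≈ 2.588

At the steady state, Δk = 0, so s·k^α = (n + g + δ)·k.
Rearranging, k^(1−α) = s / (n + g + δ).
k^0.5 = 0.22 / (0.024 + 0.009 + 0.052) = 0.22 / 0.085 = 2.5882
k* = 2.5882^(1/0.5) ≈ 6.6988
y* = (k*)^α = 6.6988^0.5 ≈ 2.5882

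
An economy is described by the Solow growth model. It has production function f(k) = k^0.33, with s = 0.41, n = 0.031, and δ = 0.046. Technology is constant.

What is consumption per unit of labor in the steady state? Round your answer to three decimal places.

At the steady state, Δk = 0, so s·k^α = (n + δ)·k.
Rearranging, k^(1−α) = s / (n + δ).
k^0.67 = 0.41 / (0.031 + 0.046) = 0.41 / 0.077 = 5.3247
k* = 5.3247^(1/0.67) ≈ 12.1345
y* = (k*)^α = 12.1345^0.33 ≈ 2.2789
c* = (1 − s)·y* = (1 − 0.41) × 2.2789 ≈ 1.3446

c* = 1.345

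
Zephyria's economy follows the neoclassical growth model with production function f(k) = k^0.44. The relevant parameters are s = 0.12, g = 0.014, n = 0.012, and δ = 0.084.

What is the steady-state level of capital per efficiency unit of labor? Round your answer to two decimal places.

At the steady state, Δk = 0, so s·k^α = (n + g + δ)·k.
Rearranging, k^(1−α) = s / (n + g + δ).
k^0.56 = 0.12 / (0.012 + 0.014 + 0.084) = 0.12 / 0.110 = 1.0909
k* = 1.0909^(1/0.56) ≈ 1.1681

k* ≈ 1.17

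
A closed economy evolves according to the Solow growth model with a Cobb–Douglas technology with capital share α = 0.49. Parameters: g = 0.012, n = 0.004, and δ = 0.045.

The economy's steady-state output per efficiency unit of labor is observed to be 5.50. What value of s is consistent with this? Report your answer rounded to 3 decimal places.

s ≈ 0.360

Steady state requires s·f(k) = (n + g + δ)·k, i.e. s·k^α = (n + g + δ)·k.
Since y* = [s/(n + g + δ)]^(α/(1−α)), we have s/(n + g + δ) = (y*)^((1−α)/α) = 5.50^1.0408 = 5.8962.
Therefore s = 5.8962 × (n + g + δ) = 5.8962 × 0.061 = 0.3597.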